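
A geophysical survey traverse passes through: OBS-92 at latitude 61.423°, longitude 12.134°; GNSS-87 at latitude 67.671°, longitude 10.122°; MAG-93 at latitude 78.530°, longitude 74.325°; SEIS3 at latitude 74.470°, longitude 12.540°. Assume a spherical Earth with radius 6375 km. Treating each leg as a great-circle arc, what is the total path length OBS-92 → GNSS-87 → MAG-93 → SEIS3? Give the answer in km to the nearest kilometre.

OBS-92→GNSS-87: c = 0.110073 rad, d = 701.71 km
GNSS-87→MAG-93: c = 0.349856 rad, d = 2230.33 km
MAG-93→SEIS3: c = 0.247939 rad, d = 1580.61 km
Total = 701.71 + 2230.33 + 1580.61 = 4512.66 km

4513 km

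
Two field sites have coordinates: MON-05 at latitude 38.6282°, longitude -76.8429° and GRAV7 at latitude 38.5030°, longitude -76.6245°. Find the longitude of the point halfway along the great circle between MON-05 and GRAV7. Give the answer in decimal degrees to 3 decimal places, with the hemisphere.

76.734°W

Bx = cos φ₂ cos Δλ = 0.782570,  By = cos φ₂ sin Δλ = 0.002983
φₘ = atan2(sin φ₁ + sin φ₂, √((cos φ₁ + Bx)² + By²)) = 38.56565°
λₘ = λ₁ + atan2(By, cos φ₁ + Bx) = -76.73360°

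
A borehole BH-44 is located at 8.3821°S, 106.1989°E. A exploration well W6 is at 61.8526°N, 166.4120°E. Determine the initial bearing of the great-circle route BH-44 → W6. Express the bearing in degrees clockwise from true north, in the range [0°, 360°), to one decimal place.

24.3°

Δλ = 60.2131°
y = sin Δλ · cos φ₂ = 0.409415
x = cos φ₁ sin φ₂ − sin φ₁ cos φ₂ cos Δλ = 0.906480
θ = atan2(y, x) = 24.3065° → 24.3065° (mod 360°)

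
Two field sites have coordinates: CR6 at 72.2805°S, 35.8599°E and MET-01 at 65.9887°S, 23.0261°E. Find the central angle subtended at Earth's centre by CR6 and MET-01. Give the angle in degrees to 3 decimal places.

7.743°

Δφ = 6.2918°,  Δλ = -12.8338°
a = sin²(Δφ/2) + cos φ₁ cos φ₂ sin²(Δλ/2) = 0.004559
c = 2·arcsin(√a) = 0.135138 rad = 7.7428°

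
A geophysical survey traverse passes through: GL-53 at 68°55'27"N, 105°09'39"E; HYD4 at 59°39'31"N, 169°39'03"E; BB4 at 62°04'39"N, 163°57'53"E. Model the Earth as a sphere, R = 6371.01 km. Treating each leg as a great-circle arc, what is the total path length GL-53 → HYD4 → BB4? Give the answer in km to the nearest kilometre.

GL-53: φ = +68.92417°, λ = +105.16083°
HYD4: φ = +59.65861°, λ = +169.65083°
BB4: φ = +62.07750°, λ = +163.96472°
GL-53→HYD4: c = 0.487447 rad, d = 3105.53 km
HYD4→BB4: c = 0.064119 rad, d = 408.51 km
Total = 3105.53 + 408.51 = 3514.04 km

3514 km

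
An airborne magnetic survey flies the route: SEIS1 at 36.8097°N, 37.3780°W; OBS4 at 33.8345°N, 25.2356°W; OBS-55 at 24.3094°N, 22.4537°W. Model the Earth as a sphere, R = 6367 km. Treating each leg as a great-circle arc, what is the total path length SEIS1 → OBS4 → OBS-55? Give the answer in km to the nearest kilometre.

2241 km

SEIS1→OBS4: c = 0.180391 rad, d = 1148.55 km
OBS4→OBS-55: c = 0.171552 rad, d = 1092.27 km
Total = 1148.55 + 1092.27 = 2240.82 km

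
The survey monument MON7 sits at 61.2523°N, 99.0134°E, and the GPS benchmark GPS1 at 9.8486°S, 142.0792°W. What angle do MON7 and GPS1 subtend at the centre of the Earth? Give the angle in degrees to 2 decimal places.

Δφ = -71.1009°,  Δλ = 118.9074°
a = sin²(Δφ/2) + cos φ₁ cos φ₂ sin²(Δλ/2) = 0.689514
c = 2·arcsin(√a) = 1.959542 rad = 112.2735°

112.27°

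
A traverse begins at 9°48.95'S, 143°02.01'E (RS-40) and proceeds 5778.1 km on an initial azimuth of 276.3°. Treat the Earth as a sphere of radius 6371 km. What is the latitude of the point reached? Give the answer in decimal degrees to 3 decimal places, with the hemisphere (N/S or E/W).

1.139°S

RS-40: φ = -9.81583°, λ = +143.03350°
δ = d/R = 5778.1/6371 = 0.906938 rad
φ₂ = arcsin(sin φ₁ cos δ + cos φ₁ sin δ cos θ)
   = arcsin(-0.17048·0.61616 + 0.98536·0.78762·0.10973) = -1.13914°
λ₂ = λ₁ + atan2(sin θ sin δ cos φ₁, cos δ − sin φ₁ sin φ₂) = 91.49569°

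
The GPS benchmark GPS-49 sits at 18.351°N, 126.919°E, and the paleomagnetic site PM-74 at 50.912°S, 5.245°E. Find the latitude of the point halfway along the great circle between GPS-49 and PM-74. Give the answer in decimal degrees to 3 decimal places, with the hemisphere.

Bx = cos φ₂ cos Δλ = -0.331073,  By = cos φ₂ sin Δλ = -0.536598
φₘ = atan2(sin φ₁ + sin φ₂, √((cos φ₁ + Bx)² + By²)) = -29.40728°
λₘ = λ₁ + atan2(By, cos φ₁ + Bx) = 85.95514°

29.407°S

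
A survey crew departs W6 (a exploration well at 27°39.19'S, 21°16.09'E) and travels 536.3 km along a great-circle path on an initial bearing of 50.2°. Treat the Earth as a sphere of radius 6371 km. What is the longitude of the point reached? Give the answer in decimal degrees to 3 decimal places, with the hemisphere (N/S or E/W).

W6: φ = -27.65317°, λ = +21.26817°
δ = d/R = 536.3/6371 = 0.084178 rad
φ₂ = arcsin(sin φ₁ cos δ + cos φ₁ sin δ cos θ)
   = arcsin(-0.46412·0.99646 + 0.88577·0.08408·0.64011) = -24.50689°
λ₂ = λ₁ + atan2(sin θ sin δ cos φ₁, cos δ − sin φ₁ sin φ₂) = 25.33913°

25.339°E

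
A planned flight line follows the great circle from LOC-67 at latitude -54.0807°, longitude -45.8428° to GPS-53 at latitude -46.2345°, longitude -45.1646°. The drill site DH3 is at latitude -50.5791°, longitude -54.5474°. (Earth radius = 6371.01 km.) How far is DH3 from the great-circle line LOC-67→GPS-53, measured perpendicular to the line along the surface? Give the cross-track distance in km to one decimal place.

δ₁₃ = central angle LOC-67→DH3 = 0.111032 rad  (haversine)
θ₁₃ = bearing LOC-67→DH3 = 299.851°,  θ₁₂ = bearing LOC-67→GPS-53 = 3.433°
dₓₜ = R·arcsin(sin δ₁₃ · sin(θ₁₃ − θ₁₂)) = 6371.01·arcsin(0.11080·sin(296.418°)) = -633.258 km
|dₓₜ| = 633.258 km

633.3 km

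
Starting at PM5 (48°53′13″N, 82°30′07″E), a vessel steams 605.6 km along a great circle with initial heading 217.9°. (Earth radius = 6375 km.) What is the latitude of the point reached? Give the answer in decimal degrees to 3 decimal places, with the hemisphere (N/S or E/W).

44.491°N

PM5: φ = +48.88694°, λ = +82.50194°
δ = d/R = 605.6/6375 = 0.094996 rad
φ₂ = arcsin(sin φ₁ cos δ + cos φ₁ sin δ cos θ)
   = arcsin(0.75341·0.99549 + 0.65755·0.09485·-0.78908) = 44.49131°
λ₂ = λ₁ + atan2(sin θ sin δ cos φ₁, cos δ − sin φ₁ sin φ₂) = 77.81681°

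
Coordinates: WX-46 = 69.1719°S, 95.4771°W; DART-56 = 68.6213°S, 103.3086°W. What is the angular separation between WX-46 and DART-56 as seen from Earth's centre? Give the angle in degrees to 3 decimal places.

Δφ = 0.5506°,  Δλ = -7.8315°
a = sin²(Δφ/2) + cos φ₁ cos φ₂ sin²(Δλ/2) = 0.000628
c = 2·arcsin(√a) = 0.050107 rad = 2.8709°

2.871°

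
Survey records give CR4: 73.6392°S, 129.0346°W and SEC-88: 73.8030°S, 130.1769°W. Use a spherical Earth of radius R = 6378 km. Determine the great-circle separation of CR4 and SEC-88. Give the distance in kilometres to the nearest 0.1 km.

40.0 km

Δφ = -0.1638°,  Δλ = -1.1423°
a = sin²(Δφ/2) + cos φ₁ cos φ₂ sin²(Δλ/2) = 0.000010
c = 2·arcsin(√a) = 0.006277 rad = 0.3597°
d = R·c = 6378 × 0.006277 = 40.0 km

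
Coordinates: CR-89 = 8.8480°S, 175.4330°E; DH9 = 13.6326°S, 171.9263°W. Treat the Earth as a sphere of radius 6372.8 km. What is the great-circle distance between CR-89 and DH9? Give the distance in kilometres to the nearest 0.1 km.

Δφ = -4.7846°,  Δλ = 12.6407°
a = sin²(Δφ/2) + cos φ₁ cos φ₂ sin²(Δλ/2) = 0.013380
c = 2·arcsin(√a) = 0.231863 rad = 13.2848°
d = R·c = 6372.8 × 0.231863 = 1477.6 km

1477.6 km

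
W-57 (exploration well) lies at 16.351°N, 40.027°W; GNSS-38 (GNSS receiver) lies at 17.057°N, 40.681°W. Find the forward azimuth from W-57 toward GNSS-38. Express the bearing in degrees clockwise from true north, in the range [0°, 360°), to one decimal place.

Δλ = -0.6540°
y = sin Δλ · cos φ₂ = -0.010912
x = cos φ₁ sin φ₂ − sin φ₁ cos φ₂ cos Δλ = 0.012339
θ = atan2(y, x) = -41.4877° → 318.5123° (mod 360°)

318.5°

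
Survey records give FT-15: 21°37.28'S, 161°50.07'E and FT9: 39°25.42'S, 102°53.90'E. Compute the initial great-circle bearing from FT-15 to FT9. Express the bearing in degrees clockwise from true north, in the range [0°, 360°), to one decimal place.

FT-15: φ = -21.62133°, λ = +161.83450°
FT9: φ = -39.42367°, λ = +102.89833°
Δλ = -58.9362°
y = sin Δλ · cos φ₂ = -0.661694
x = cos φ₁ sin φ₂ − sin φ₁ cos φ₂ cos Δλ = -0.443499
θ = atan2(y, x) = -123.8319° → 236.1681° (mod 360°)

236.2°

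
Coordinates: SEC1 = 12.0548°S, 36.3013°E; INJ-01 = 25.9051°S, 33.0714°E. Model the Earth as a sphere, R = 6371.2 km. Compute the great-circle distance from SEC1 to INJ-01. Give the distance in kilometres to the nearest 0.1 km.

Δφ = -13.8503°,  Δλ = -3.2299°
a = sin²(Δφ/2) + cos φ₁ cos φ₂ sin²(Δλ/2) = 0.015236
c = 2·arcsin(√a) = 0.247503 rad = 14.1809°
d = R·c = 6371.2 × 0.247503 = 1576.9 km

1576.9 km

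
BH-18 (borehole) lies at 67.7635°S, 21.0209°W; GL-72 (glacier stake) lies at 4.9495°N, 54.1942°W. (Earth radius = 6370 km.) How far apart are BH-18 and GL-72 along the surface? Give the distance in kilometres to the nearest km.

Δφ = 72.7130°,  Δλ = -33.1733°
a = sin²(Δφ/2) + cos φ₁ cos φ₂ sin²(Δλ/2) = 0.382144
c = 2·arcsin(√a) = 1.332846 rad = 76.3664°
d = R·c = 6370 × 1.332846 = 8490.2 km

8490 km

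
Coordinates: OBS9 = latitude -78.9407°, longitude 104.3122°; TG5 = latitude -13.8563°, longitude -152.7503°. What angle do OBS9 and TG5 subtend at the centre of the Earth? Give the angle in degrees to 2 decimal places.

Δφ = 65.0844°,  Δλ = 102.9375°
a = sin²(Δφ/2) + cos φ₁ cos φ₂ sin²(Δλ/2) = 0.403329
c = 2·arcsin(√a) = 1.376228 rad = 78.8521°

78.85°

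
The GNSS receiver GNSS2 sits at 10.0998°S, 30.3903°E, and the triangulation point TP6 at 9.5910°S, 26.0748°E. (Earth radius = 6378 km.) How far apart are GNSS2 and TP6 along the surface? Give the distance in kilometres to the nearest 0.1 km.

476.7 km

Δφ = 0.5088°,  Δλ = -4.3155°
a = sin²(Δφ/2) + cos φ₁ cos φ₂ sin²(Δλ/2) = 0.001396
c = 2·arcsin(√a) = 0.074739 rad = 4.2822°
d = R·c = 6378 × 0.074739 = 476.7 km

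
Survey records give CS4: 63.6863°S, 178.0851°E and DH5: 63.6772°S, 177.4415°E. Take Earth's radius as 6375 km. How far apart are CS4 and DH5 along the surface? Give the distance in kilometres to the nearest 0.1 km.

31.8 km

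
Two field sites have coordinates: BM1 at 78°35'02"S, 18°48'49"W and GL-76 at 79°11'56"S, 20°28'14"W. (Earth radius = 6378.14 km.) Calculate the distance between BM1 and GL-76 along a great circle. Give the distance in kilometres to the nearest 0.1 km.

77.1 km

BM1: φ = -78.58389°, λ = -18.81361°
GL-76: φ = -79.19889°, λ = -20.47056°
Δφ = -0.6150°,  Δλ = -1.6569°
a = sin²(Δφ/2) + cos φ₁ cos φ₂ sin²(Δλ/2) = 0.000037
c = 2·arcsin(√a) = 0.012093 rad = 0.6929°
d = R·c = 6378.14 × 0.012093 = 77.1 km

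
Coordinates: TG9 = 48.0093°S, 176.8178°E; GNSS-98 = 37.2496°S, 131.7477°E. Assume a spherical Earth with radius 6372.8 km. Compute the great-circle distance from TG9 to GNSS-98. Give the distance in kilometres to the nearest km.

3816 km

Δφ = 10.7597°,  Δλ = -45.0701°
a = sin²(Δφ/2) + cos φ₁ cos φ₂ sin²(Δλ/2) = 0.087009
c = 2·arcsin(√a) = 0.598855 rad = 34.3119°
d = R·c = 6372.8 × 0.598855 = 3816.4 km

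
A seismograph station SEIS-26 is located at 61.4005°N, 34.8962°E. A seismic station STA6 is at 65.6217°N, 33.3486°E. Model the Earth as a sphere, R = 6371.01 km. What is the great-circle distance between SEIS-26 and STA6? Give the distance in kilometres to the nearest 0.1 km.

475.6 km

Δφ = 4.2212°,  Δλ = -1.5476°
a = sin²(Δφ/2) + cos φ₁ cos φ₂ sin²(Δλ/2) = 0.001392
c = 2·arcsin(√a) = 0.074647 rad = 4.2769°
d = R·c = 6371.01 × 0.074647 = 475.6 km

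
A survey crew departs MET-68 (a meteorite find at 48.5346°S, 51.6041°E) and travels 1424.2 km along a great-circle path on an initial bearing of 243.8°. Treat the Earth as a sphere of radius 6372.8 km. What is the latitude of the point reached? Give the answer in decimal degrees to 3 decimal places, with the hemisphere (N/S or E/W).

52.704°S

δ = d/R = 1424.2/6372.8 = 0.223481 rad
φ₂ = arcsin(sin φ₁ cos δ + cos φ₁ sin δ cos θ)
   = arcsin(-0.74936·0.97513 + 0.66217·0.22163·-0.44151) = -52.70374°
λ₂ = λ₁ + atan2(sin θ sin δ cos φ₁, cos δ − sin φ₁ sin φ₂) = 32.44585°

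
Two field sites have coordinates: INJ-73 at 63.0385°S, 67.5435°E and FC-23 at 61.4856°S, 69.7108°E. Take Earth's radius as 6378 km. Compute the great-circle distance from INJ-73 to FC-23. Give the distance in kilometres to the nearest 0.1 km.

206.1 km

Δφ = 1.5529°,  Δλ = 2.1673°
a = sin²(Δφ/2) + cos φ₁ cos φ₂ sin²(Δλ/2) = 0.000261
c = 2·arcsin(√a) = 0.032315 rad = 1.8515°
d = R·c = 6378 × 0.032315 = 206.1 km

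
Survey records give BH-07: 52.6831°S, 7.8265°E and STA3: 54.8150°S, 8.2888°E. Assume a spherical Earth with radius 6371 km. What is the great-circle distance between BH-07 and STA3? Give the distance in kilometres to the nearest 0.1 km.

239.0 km

Δφ = -2.1319°,  Δλ = 0.4623°
a = sin²(Δφ/2) + cos φ₁ cos φ₂ sin²(Δλ/2) = 0.000352
c = 2·arcsin(√a) = 0.037513 rad = 2.1493°
d = R·c = 6371 × 0.037513 = 239.0 km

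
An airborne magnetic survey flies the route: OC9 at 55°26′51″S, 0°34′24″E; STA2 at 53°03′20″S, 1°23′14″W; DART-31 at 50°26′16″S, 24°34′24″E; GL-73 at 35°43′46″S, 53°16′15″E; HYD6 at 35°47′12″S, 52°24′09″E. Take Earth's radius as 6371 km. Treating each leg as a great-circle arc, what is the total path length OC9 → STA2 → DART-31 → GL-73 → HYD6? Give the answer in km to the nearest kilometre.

OC9: φ = -55.44750°, λ = +0.57333°
STA2: φ = -53.05556°, λ = -1.38722°
DART-31: φ = -50.43778°, λ = +24.57333°
GL-73: φ = -35.72944°, λ = +53.27083°
HYD6: φ = -35.78667°, λ = +52.40250°
OC9→STA2: c = 0.046282 rad, d = 294.87 km
STA2→DART-31: c = 0.282617 rad, d = 1800.55 km
DART-31→GL-73: c = 0.442412 rad, d = 2818.61 km
GL-73→HYD6: c = 0.012339 rad, d = 78.61 km
Total = 294.87 + 1800.55 + 2818.61 + 78.61 = 4992.63 km

4993 km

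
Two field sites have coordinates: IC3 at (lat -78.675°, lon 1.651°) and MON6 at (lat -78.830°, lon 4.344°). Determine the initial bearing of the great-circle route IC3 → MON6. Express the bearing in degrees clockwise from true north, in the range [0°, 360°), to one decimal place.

Δλ = 2.6930°
y = sin Δλ · cos φ₂ = 0.009102
x = cos φ₁ sin φ₂ − sin φ₁ cos φ₂ cos Δλ = -0.002915
θ = atan2(y, x) = 107.7586° → 107.7586° (mod 360°)

107.8°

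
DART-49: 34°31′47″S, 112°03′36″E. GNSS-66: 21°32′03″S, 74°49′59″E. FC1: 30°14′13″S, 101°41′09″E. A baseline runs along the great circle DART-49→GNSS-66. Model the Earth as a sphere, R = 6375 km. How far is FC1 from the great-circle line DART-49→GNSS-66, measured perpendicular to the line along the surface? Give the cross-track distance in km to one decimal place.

DART-49: φ = -34.52972°, λ = +112.06000°
GNSS-66: φ = -21.53417°, λ = +74.83306°
FC1: φ = -30.23694°, λ = +101.68583°
δ₁₃ = central angle DART-49→FC1 = 0.170150 rad  (haversine)
θ₁₃ = bearing DART-49→FC1 = 293.252°,  θ₁₂ = bearing DART-49→GNSS-66 = 281.788°
dₓₜ = R·arcsin(sin δ₁₃ · sin(θ₁₃ − θ₁₂)) = 6375·arcsin(0.16933·sin(11.464°)) = 214.587 km
|dₓₜ| = 214.587 km

214.6 km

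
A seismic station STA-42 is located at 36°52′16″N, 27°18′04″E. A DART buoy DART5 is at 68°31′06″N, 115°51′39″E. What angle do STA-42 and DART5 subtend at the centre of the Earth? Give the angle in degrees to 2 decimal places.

55.55°

STA-42: φ = +36.87111°, λ = +27.30111°
DART5: φ = +68.51833°, λ = +115.86083°
Δφ = 31.6472°,  Δλ = 88.5597°
a = sin²(Δφ/2) + cos φ₁ cos φ₂ sin²(Δλ/2) = 0.217150
c = 2·arcsin(√a) = 0.969514 rad = 55.5491°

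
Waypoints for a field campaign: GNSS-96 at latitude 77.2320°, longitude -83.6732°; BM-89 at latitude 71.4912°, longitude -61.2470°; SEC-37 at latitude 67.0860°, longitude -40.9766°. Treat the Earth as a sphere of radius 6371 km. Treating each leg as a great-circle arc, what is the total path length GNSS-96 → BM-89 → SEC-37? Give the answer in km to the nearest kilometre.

1845 km

GNSS-96→BM-89: c = 0.143799 rad, d = 916.15 km
BM-89→SEC-37: c = 0.145793 rad, d = 928.85 km
Total = 916.15 + 928.85 = 1844.99 km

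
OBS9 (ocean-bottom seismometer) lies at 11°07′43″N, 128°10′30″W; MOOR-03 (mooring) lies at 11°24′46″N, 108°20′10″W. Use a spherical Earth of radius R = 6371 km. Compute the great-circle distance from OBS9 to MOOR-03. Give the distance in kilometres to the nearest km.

2163 km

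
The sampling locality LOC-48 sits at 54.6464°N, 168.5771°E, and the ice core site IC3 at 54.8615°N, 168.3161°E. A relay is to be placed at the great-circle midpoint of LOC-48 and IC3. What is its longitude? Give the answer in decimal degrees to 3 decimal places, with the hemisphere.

Bx = cos φ₂ cos Δλ = 0.575549,  By = cos φ₂ sin Δλ = -0.002622
φₘ = atan2(sin φ₁ + sin φ₂, √((cos φ₁ + Bx)² + By²)) = 54.75402°
λₘ = λ₁ + atan2(By, cos φ₁ + Bx) = 168.44695°

168.447°E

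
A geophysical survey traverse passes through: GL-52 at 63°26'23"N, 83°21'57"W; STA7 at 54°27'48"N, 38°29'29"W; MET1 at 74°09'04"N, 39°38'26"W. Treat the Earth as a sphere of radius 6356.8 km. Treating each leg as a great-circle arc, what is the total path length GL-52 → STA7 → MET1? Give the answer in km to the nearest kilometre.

GL-52: φ = +63.43972°, λ = -83.36583°
STA7: φ = +54.46333°, λ = -38.49139°
MET1: φ = +74.15111°, λ = -39.64056°
GL-52→STA7: c = 0.422576 rad, d = 2686.23 km
STA7→MET1: c = 0.343711 rad, d = 2184.90 km
Total = 2686.23 + 2184.90 = 4871.13 km

4871 km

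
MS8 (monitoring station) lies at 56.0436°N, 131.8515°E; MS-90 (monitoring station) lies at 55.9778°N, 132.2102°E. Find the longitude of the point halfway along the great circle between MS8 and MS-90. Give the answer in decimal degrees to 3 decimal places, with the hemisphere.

Bx = cos φ₂ cos Δλ = 0.559503,  By = cos φ₂ sin Δλ = 0.003503
φₘ = atan2(sin φ₁ + sin φ₂, √((cos φ₁ + Bx)² + By²)) = 56.01083°
λₘ = λ₁ + atan2(By, cos φ₁ + Bx) = 132.03100°

132.031°E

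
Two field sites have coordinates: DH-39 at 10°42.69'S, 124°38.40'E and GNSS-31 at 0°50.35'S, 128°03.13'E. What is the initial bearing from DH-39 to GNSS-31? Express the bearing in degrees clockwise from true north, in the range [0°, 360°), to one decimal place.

DH-39: φ = -10.71150°, λ = +124.64000°
GNSS-31: φ = -0.83917°, λ = +128.05217°
Δλ = 3.4122°
y = sin Δλ · cos φ₂ = 0.059512
x = cos φ₁ sin φ₂ − sin φ₁ cos φ₂ cos Δλ = 0.171124
θ = atan2(y, x) = 19.1762° → 19.1762° (mod 360°)

19.2°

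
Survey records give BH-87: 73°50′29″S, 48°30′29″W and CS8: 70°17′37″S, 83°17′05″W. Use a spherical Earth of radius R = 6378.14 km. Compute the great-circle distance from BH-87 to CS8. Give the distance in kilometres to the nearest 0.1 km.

BH-87: φ = -73.84139°, λ = -48.50806°
CS8: φ = -70.29361°, λ = -83.28472°
Δφ = 3.5478°,  Δλ = -34.7767°
a = sin²(Δφ/2) + cos φ₁ cos φ₂ sin²(Δλ/2) = 0.009339
c = 2·arcsin(√a) = 0.193581 rad = 11.0914°
d = R·c = 6378.14 × 0.193581 = 1234.7 km

1234.7 km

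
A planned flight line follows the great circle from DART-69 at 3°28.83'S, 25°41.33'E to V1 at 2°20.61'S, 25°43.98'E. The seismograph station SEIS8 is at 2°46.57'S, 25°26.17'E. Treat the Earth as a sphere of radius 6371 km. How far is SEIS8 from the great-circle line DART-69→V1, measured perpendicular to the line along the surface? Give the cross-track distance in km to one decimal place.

DART-69: φ = -3.48050°, λ = +25.68883°
V1: φ = -2.34350°, λ = +25.73300°
SEIS8: φ = -2.77617°, λ = +25.43617°
δ₁₃ = central angle DART-69→SEIS8 = 0.013058 rad  (haversine)
θ₁₃ = bearing DART-69→SEIS8 = 340.286°,  θ₁₂ = bearing DART-69→V1 = 2.223°
dₓₜ = R·arcsin(sin δ₁₃ · sin(θ₁₃ − θ₁₂)) = 6371·arcsin(0.01306·sin(338.063°)) = -31.079 km
|dₓₜ| = 31.079 km

31.1 km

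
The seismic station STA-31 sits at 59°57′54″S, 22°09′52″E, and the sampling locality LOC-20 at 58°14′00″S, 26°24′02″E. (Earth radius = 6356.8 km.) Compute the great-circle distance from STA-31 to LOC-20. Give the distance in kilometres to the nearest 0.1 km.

308.4 km

STA-31: φ = -59.96500°, λ = +22.16444°
LOC-20: φ = -58.23333°, λ = +26.40056°
Δφ = 1.7317°,  Δλ = 4.2361°
a = sin²(Δφ/2) + cos φ₁ cos φ₂ sin²(Δλ/2) = 0.000588
c = 2·arcsin(√a) = 0.048514 rad = 2.7796°
d = R·c = 6356.8 × 0.048514 = 308.4 km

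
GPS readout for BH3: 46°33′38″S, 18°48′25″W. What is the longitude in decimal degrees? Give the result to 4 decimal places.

18° + 48′/60 + 25″/3600 = 18 + 0.80000 + 0.00694 = 18.8069°

18.8069°W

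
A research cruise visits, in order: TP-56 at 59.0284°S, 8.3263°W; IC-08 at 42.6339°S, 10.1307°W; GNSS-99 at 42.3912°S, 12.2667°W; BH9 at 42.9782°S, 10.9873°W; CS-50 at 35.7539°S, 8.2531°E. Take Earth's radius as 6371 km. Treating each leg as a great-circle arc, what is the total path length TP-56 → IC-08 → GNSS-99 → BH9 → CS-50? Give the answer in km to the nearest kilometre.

TP-56→IC-08: c = 0.286802 rad, d = 1827.22 km
IC-08→GNSS-99: c = 0.027804 rad, d = 177.14 km
GNSS-99→BH9: c = 0.019349 rad, d = 123.27 km
BH9→CS-50: c = 0.287703 rad, d = 1832.95 km
Total = 1827.22 + 177.14 + 123.27 + 1832.95 = 3960.58 km

3961 km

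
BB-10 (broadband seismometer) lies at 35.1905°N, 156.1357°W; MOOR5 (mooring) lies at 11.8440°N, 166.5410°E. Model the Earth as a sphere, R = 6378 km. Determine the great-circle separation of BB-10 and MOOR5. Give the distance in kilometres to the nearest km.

Δφ = -23.3465°,  Δλ = -37.3233°
a = sin²(Δφ/2) + cos φ₁ cos φ₂ sin²(Δλ/2) = 0.122830
c = 2·arcsin(√a) = 0.716149 rad = 41.0323°
d = R·c = 6378 × 0.716149 = 4567.6 km

4568 km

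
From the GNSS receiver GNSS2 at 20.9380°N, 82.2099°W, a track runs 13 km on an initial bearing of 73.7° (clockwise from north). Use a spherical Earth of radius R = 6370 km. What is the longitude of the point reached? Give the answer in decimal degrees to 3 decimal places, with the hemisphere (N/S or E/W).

82.090°W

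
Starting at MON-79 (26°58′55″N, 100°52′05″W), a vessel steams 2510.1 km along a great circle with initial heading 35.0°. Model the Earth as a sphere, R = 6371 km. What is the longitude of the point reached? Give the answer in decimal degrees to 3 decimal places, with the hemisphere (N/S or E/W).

MON-79: φ = +26.98194°, λ = -100.86806°
δ = d/R = 2510.1/6371 = 0.393988 rad
φ₂ = arcsin(sin φ₁ cos δ + cos φ₁ sin δ cos θ)
   = arcsin(0.45371·0.92339 + 0.89115·0.38387·0.81915) = 44.36062°
λ₂ = λ₁ + atan2(sin θ sin δ cos φ₁, cos δ − sin φ₁ sin φ₂) = -82.93137°

82.931°W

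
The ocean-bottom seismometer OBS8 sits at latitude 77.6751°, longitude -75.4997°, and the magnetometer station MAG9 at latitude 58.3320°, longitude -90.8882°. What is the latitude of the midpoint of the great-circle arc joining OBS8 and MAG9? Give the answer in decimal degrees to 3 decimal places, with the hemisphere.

Bx = cos φ₂ cos Δλ = 0.506175,  By = cos φ₂ sin Δλ = -0.139314
φₘ = atan2(sin φ₁ + sin φ₂, √((cos φ₁ + Bx)² + By²)) = 68.15085°
λₘ = λ₁ + atan2(By, cos φ₁ + Bx) = -86.45616°

68.151°N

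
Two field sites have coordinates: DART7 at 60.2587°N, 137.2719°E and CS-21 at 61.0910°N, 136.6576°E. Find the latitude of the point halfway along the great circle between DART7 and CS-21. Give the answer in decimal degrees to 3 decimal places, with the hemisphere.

Bx = cos φ₂ cos Δλ = 0.483392,  By = cos φ₂ sin Δλ = -0.005183
φₘ = atan2(sin φ₁ + sin φ₂, √((cos φ₁ + Bx)² + By²)) = 60.67520°
λₘ = λ₁ + atan2(By, cos φ₁ + Bx) = 136.96872°

60.675°N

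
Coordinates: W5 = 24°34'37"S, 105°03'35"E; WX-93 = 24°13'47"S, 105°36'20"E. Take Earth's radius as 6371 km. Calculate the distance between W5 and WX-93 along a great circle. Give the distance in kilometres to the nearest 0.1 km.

67.4 km

W5: φ = -24.57694°, λ = +105.05972°
WX-93: φ = -24.22972°, λ = +105.60556°
Δφ = 0.3472°,  Δλ = 0.5458°
a = sin²(Δφ/2) + cos φ₁ cos φ₂ sin²(Δλ/2) = 0.000028
c = 2·arcsin(√a) = 0.010582 rad = 0.6063°
d = R·c = 6371 × 0.010582 = 67.4 km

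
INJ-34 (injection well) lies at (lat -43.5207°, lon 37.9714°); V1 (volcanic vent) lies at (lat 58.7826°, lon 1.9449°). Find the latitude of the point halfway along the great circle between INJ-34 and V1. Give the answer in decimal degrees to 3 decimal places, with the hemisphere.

Bx = cos φ₂ cos Δλ = 0.419162,  By = cos φ₂ sin Δλ = -0.304835
φₘ = atan2(sin φ₁ + sin φ₂, √((cos φ₁ + Bx)² + By²)) = 8.00771°
λₘ = λ₁ + atan2(By, cos φ₁ + Bx) = 23.05439°

8.008°N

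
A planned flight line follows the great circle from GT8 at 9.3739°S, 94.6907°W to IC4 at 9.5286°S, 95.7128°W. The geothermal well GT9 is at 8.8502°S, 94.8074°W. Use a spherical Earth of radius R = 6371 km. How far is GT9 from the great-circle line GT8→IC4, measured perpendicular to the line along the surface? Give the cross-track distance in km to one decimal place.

δ₁₃ = central angle GT8→GT9 = 0.009359 rad  (haversine)
θ₁₃ = bearing GT8→GT9 = 347.582°,  θ₁₂ = bearing GT8→IC4 = 261.193°
dₓₜ = R·arcsin(sin δ₁₃ · sin(θ₁₃ − θ₁₂)) = 6371·arcsin(0.00936·sin(86.389°)) = 59.507 km
|dₓₜ| = 59.507 km

59.5 km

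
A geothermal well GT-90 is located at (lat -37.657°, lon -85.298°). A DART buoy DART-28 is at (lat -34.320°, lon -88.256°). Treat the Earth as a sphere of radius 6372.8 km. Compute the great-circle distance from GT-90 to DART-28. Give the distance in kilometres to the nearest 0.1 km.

Δφ = 3.3370°,  Δλ = -2.9580°
a = sin²(Δφ/2) + cos φ₁ cos φ₂ sin²(Δλ/2) = 0.001283
c = 2·arcsin(√a) = 0.071664 rad = 4.1060°
d = R·c = 6372.8 × 0.071664 = 456.7 km

456.7 km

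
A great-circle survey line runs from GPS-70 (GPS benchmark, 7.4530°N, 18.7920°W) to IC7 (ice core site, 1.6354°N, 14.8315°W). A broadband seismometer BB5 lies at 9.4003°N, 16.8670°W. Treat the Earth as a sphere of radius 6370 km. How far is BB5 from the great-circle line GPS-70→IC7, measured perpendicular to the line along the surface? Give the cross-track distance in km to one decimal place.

δ₁₃ = central angle GPS-70→BB5 = 0.047535 rad  (haversine)
θ₁₃ = bearing GPS-70→BB5 = 44.222°,  θ₁₂ = bearing GPS-70→IC7 = 145.658°
dₓₜ = R·arcsin(sin δ₁₃ · sin(θ₁₃ − θ₁₂)) = 6370·arcsin(0.04752·sin(-101.436°)) = -296.780 km
|dₓₜ| = 296.780 km

296.8 km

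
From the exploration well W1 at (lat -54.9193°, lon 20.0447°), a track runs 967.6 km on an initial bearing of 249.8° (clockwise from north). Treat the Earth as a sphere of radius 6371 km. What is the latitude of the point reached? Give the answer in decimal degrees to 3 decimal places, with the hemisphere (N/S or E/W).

57.029°S

δ = d/R = 967.6/6371 = 0.151876 rad
φ₂ = arcsin(sin φ₁ cos δ + cos φ₁ sin δ cos θ)
   = arcsin(-0.81834·0.98849 + 0.57473·0.15129·-0.34530) = -57.02919°
λ₂ = λ₁ + atan2(sin θ sin δ cos φ₁, cos δ − sin φ₁ sin φ₂) = 4.92100°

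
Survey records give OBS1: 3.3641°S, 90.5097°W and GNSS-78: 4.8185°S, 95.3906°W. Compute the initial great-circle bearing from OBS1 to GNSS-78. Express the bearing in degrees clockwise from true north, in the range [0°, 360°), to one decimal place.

Δλ = -4.8809°
y = sin Δλ · cos φ₂ = -0.084784
x = cos φ₁ sin φ₂ − sin φ₁ cos φ₂ cos Δλ = -0.025593
θ = atan2(y, x) = -106.7973° → 253.2027° (mod 360°)

253.2°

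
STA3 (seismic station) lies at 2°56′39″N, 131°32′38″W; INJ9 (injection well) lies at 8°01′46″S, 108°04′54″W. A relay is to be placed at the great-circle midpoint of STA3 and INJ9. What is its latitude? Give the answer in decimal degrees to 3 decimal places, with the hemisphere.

2.597°S

STA3: φ = +2.94417°, λ = -131.54389°
INJ9: φ = -8.02944°, λ = -108.08167°
Bx = cos φ₂ cos Δλ = 0.908330,  By = cos φ₂ sin Δλ = 0.394241
φₘ = atan2(sin φ₁ + sin φ₂, √((cos φ₁ + Bx)² + By²)) = -2.59681°
λₘ = λ₁ + atan2(By, cos φ₁ + Bx) = -119.86353°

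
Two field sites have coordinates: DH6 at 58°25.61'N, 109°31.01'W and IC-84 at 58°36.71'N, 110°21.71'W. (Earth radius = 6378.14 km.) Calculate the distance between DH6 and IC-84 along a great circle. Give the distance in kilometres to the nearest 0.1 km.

DH6: φ = +58.42683°, λ = -109.51683°
IC-84: φ = +58.61183°, λ = -110.36183°
Δφ = 0.1850°,  Δλ = -0.8450°
a = sin²(Δφ/2) + cos φ₁ cos φ₂ sin²(Δλ/2) = 0.000017
c = 2·arcsin(√a) = 0.008351 rad = 0.4785°
d = R·c = 6378.14 × 0.008351 = 53.3 km

53.3 km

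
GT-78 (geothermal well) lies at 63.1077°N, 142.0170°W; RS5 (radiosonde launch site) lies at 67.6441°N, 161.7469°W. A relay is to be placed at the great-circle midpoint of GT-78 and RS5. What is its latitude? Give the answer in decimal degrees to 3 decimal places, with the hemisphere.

Bx = cos φ₂ cos Δλ = 0.358030,  By = cos φ₂ sin Δλ = -0.128404
φₘ = atan2(sin φ₁ + sin φ₂, √((cos φ₁ + Bx)² + By²)) = 65.69518°
λₘ = λ₁ + atan2(By, cos φ₁ + Bx) = -151.02100°

65.695°N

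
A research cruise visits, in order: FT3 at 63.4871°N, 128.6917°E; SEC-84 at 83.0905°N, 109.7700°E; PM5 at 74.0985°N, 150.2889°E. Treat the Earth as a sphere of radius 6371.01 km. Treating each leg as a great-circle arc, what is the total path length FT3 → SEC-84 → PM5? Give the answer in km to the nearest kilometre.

FT3→SEC-84: c = 0.350691 rad, d = 2234.25 km
SEC-84→PM5: c = 0.201308 rad, d = 1282.53 km
Total = 2234.25 + 1282.53 = 3516.79 km

3517 km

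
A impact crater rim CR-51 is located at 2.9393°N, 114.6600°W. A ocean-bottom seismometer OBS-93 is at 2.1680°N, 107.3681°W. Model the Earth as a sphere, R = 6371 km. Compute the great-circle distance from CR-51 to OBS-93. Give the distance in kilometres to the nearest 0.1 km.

814.5 km

Δφ = -0.7713°,  Δλ = 7.2919°
a = sin²(Δφ/2) + cos φ₁ cos φ₂ sin²(Δλ/2) = 0.004081
c = 2·arcsin(√a) = 0.127851 rad = 7.3253°
d = R·c = 6371 × 0.127851 = 814.5 km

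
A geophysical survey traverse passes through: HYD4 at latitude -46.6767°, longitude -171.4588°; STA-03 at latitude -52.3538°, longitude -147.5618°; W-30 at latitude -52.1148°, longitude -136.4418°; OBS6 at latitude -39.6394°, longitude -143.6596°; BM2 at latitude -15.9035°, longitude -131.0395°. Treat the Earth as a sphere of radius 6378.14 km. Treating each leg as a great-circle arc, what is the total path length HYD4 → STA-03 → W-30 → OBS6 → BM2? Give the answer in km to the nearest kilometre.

HYD4→STA-03: c = 0.286741 rad, d = 1828.87 km
STA-03→W-30: c = 0.118818 rad, d = 757.84 km
W-30→OBS6: c = 0.234453 rad, d = 1495.37 km
OBS6→BM2: c = 0.456688 rad, d = 2912.82 km
Total = 1828.87 + 757.84 + 1495.37 + 2912.82 = 6994.91 km

6995 km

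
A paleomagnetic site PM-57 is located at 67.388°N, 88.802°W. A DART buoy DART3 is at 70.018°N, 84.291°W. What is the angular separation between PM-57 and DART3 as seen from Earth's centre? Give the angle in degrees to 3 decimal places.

Δφ = 2.6300°,  Δλ = 4.5110°
a = sin²(Δφ/2) + cos φ₁ cos φ₂ sin²(Δλ/2) = 0.000730
c = 2·arcsin(√a) = 0.054050 rad = 3.0968°

3.097°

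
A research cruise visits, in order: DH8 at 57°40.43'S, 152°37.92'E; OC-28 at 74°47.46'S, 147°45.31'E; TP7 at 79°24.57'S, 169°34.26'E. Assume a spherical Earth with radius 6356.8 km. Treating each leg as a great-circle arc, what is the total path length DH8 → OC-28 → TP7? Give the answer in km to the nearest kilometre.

DH8: φ = -57.67383°, λ = +152.63200°
OC-28: φ = -74.79100°, λ = +147.75517°
TP7: φ = -79.40950°, λ = +169.57100°
DH8→OC-28: c = 0.300472 rad, d = 1910.04 km
OC-28→TP7: c = 0.115824 rad, d = 736.27 km
Total = 1910.04 + 736.27 = 2646.31 km

2646 km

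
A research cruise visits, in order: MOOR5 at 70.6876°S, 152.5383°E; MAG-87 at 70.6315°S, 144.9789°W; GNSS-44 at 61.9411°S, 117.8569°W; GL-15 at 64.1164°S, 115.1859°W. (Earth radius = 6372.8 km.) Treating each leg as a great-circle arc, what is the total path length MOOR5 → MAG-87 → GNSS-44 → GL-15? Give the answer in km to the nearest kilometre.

4006 km

MOOR5→MAG-87: c = 0.345243 rad, d = 2200.17 km
MAG-87→GNSS-44: c = 0.239885 rad, d = 1528.74 km
GNSS-44→GL-15: c = 0.043448 rad, d = 276.88 km
Total = 2200.17 + 1528.74 + 276.88 = 4005.79 km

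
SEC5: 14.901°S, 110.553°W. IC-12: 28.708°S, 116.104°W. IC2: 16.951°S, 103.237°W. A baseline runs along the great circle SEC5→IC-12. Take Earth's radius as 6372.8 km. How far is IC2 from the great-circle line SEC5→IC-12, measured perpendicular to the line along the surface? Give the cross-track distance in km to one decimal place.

814.3 km

δ₁₃ = central angle SEC5→IC2 = 0.127880 rad  (haversine)
θ₁₃ = bearing SEC5→IC2 = 107.229°,  θ₁₂ = bearing SEC5→IC-12 = 199.491°
dₓₜ = R·arcsin(sin δ₁₃ · sin(θ₁₃ − θ₁₂)) = 6372.8·arcsin(0.12753·sin(-92.261°)) = -814.316 km
|dₓₜ| = 814.316 km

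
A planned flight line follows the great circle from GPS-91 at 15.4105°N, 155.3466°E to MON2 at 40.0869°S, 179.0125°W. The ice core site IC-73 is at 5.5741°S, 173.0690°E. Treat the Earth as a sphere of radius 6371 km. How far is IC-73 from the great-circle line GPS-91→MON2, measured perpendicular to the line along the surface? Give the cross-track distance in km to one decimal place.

950.1 km

δ₁₃ = central angle GPS-91→IC-73 = 0.477510 rad  (haversine)
θ₁₃ = bearing GPS-91→IC-73 = 138.758°,  θ₁₂ = bearing GPS-91→MON2 = 157.621°
dₓₜ = R·arcsin(sin δ₁₃ · sin(θ₁₃ − θ₁₂)) = 6371·arcsin(0.45957·sin(-18.863°)) = -950.141 km
|dₓₜ| = 950.141 km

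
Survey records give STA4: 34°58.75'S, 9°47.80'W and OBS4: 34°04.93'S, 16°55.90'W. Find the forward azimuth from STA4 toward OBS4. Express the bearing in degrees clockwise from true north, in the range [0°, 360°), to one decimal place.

STA4: φ = -34.97917°, λ = -9.79667°
OBS4: φ = -34.08217°, λ = -16.93167°
Δλ = -7.1350°
y = sin Δλ · cos φ₂ = -0.102873
x = cos φ₁ sin φ₂ − sin φ₁ cos φ₂ cos Δλ = 0.011978
θ = atan2(y, x) = -83.3586° → 276.6414° (mod 360°)

276.6°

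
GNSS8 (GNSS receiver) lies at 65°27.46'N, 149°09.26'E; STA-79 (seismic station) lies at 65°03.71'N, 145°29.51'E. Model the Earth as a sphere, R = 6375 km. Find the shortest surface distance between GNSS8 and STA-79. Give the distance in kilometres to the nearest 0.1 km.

176.1 km

GNSS8: φ = +65.45767°, λ = +149.15433°
STA-79: φ = +65.06183°, λ = +145.49183°
Δφ = -0.3958°,  Δλ = -3.6625°
a = sin²(Δφ/2) + cos φ₁ cos φ₂ sin²(Δλ/2) = 0.000191
c = 2·arcsin(√a) = 0.027625 rad = 1.5828°
d = R·c = 6375 × 0.027625 = 176.1 km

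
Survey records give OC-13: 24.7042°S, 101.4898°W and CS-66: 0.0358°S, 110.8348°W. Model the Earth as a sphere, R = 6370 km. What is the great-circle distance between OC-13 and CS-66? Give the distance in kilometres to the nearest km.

Δφ = 24.6684°,  Δλ = -9.3450°
a = sin²(Δφ/2) + cos φ₁ cos φ₂ sin²(Δλ/2) = 0.051659
c = 2·arcsin(√a) = 0.458581 rad = 26.2747°
d = R·c = 6370 × 0.458581 = 2921.2 km

2921 km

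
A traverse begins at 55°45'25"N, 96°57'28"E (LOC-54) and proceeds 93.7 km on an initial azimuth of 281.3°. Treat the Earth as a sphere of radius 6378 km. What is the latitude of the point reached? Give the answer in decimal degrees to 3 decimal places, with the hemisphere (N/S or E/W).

LOC-54: φ = +55.75694°, λ = +96.95778°
δ = d/R = 93.7/6378 = 0.014691 rad
φ₂ = arcsin(sin φ₁ cos δ + cos φ₁ sin δ cos θ)
   = arcsin(0.82666·0.99989 + 0.56270·0.01469·0.19595) = 55.91310°
λ₂ = λ₁ + atan2(sin θ sin δ cos φ₁, cos δ − sin φ₁ sin φ₂) = 95.48488°

55.913°N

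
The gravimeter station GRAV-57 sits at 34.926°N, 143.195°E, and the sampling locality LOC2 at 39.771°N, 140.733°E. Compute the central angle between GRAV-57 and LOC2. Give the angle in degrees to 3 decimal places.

5.225°

Δφ = 4.8450°,  Δλ = -2.4620°
a = sin²(Δφ/2) + cos φ₁ cos φ₂ sin²(Δλ/2) = 0.002077
c = 2·arcsin(√a) = 0.091189 rad = 5.2248°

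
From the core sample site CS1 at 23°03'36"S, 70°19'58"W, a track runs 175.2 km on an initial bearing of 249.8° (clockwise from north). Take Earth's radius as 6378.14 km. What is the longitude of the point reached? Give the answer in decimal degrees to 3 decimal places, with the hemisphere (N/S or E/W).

71.945°W

CS1: φ = -23.06000°, λ = -70.33278°
δ = d/R = 175.2/6378.14 = 0.027469 rad
φ₂ = arcsin(sin φ₁ cos δ + cos φ₁ sin δ cos θ)
   = arcsin(-0.39169·0.99962 + 0.92010·0.02747·-0.34530) = -23.59525°
λ₂ = λ₁ + atan2(sin θ sin δ cos φ₁, cos δ − sin φ₁ sin φ₂) = -71.94459°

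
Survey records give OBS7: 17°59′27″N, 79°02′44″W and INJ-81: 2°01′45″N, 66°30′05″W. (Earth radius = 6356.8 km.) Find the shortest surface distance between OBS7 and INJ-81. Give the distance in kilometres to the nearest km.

OBS7: φ = +17.99083°, λ = -79.04556°
INJ-81: φ = +2.02917°, λ = -66.50139°
Δφ = -15.9617°,  Δλ = 12.5442°
a = sin²(Δφ/2) + cos φ₁ cos φ₂ sin²(Δλ/2) = 0.030622
c = 2·arcsin(√a) = 0.351794 rad = 20.1563°
d = R·c = 6356.8 × 0.351794 = 2236.3 km

2236 km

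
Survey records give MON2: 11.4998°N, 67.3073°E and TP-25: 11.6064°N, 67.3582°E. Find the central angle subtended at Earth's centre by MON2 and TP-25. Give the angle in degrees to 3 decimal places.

Δφ = 0.1066°,  Δλ = 0.0509°
a = sin²(Δφ/2) + cos φ₁ cos φ₂ sin²(Δλ/2) = 0.000001
c = 2·arcsin(√a) = 0.002054 rad = 0.1177°

0.118°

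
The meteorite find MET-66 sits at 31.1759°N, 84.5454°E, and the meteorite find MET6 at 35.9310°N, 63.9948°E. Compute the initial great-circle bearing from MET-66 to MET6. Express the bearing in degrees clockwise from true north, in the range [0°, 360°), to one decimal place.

291.1°

Δλ = -20.5506°
y = sin Δλ · cos φ₂ = -0.284241
x = cos φ₁ sin φ₂ − sin φ₁ cos φ₂ cos Δλ = 0.109572
θ = atan2(y, x) = -68.9189° → 291.0811° (mod 360°)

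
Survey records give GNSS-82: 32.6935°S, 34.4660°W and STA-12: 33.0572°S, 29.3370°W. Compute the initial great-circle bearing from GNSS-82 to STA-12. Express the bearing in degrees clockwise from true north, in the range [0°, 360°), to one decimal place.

96.2°

Δλ = 5.1290°
y = sin Δλ · cos φ₂ = 0.074927
x = cos φ₁ sin φ₂ − sin φ₁ cos φ₂ cos Δλ = -0.008160
θ = atan2(y, x) = 96.2156° → 96.2156° (mod 360°)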